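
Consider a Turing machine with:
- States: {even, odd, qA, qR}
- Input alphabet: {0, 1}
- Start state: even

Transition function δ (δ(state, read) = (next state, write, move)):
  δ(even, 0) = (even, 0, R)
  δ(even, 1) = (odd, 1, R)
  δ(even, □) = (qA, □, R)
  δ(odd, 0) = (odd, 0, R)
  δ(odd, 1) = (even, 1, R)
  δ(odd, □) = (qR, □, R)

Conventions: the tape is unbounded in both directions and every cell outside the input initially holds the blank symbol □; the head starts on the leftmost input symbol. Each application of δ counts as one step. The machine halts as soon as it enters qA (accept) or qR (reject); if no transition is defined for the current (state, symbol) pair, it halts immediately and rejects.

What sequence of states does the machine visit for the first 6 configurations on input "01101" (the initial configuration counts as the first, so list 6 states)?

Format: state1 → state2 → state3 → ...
Step 0: [even]01101 (head at position 0)
Step 1: δ(even, 0) = (even, 0, R)  ⊢  0[even]1101 (head at position 1)
Step 2: δ(even, 1) = (odd, 1, R)  ⊢  01[odd]101 (head at position 2)
Step 3: δ(odd, 1) = (even, 1, R)  ⊢  011[even]01 (head at position 3)
Step 4: δ(even, 0) = (even, 0, R)  ⊢  0110[even]1 (head at position 4)
Step 5: δ(even, 1) = (odd, 1, R)  ⊢  01101[odd]□ (head at position 5)
Reading off the states of these 6 configurations: even → even → odd → even → even → odd

Final answer: even → even → odd → even → even → odd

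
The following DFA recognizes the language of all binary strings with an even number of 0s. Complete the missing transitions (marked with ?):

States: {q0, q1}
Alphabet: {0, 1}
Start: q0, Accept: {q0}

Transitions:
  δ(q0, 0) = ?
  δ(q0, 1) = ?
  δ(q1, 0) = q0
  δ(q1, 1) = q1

What each state remembers (consistent with the given transitions and accept states):
  q0: an even number of 0s has been read so far
  q1: an odd number of 0s has been read so far
Filling in the missing entries:
  δ(q0, 0): in q0 (an even number of 0s has been read so far), after reading 0 we have: an odd number of 0s has been read so far → q1
  δ(q0, 1): in q0 (an even number of 0s has been read so far), after reading 1 we have: an even number of 0s has been read so far → q0

Final answer: δ(q0, 0) = q1; δ(q0, 1) = q0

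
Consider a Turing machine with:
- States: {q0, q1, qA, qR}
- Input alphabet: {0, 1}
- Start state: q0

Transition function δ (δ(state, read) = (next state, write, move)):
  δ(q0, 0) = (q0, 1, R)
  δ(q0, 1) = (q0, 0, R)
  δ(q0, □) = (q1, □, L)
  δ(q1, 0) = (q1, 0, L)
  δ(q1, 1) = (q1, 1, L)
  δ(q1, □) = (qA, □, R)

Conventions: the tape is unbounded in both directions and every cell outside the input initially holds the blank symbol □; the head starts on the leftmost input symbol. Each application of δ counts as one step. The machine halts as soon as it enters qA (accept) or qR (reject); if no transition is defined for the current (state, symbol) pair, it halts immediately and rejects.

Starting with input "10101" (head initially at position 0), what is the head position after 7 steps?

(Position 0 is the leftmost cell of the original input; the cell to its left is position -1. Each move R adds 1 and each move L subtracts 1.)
Step 0: [q0]10101 (head at position 0)
Step 1: δ(q0, 1) = (q0, 0, R)  ⊢  0[q0]0101 (head at position 1)
Step 2: δ(q0, 0) = (q0, 1, R)  ⊢  01[q0]101 (head at position 2)
Step 3: δ(q0, 1) = (q0, 0, R)  ⊢  010[q0]01 (head at position 3)
Step 4: δ(q0, 0) = (q0, 1, R)  ⊢  0101[q0]1 (head at position 4)
Step 5: δ(q0, 1) = (q0, 0, R)  ⊢  01010[q0]□ (head at position 5)
Step 6: δ(q0, □) = (q1, □, L)  ⊢  0101[q1]0□ (head at position 4)
Step 7: δ(q1, 0) = (q1, 0, L)  ⊢  010[q1]10□ (head at position 3)
Head position after 7 steps: 3

Final answer: Position 3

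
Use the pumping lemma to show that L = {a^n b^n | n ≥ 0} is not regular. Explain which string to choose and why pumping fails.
Language: L = {a^n b^n | n ≥ 0} (equal numbers of a's followed by b's)
Step 1: Assume for contradiction that L is regular, with pumping length p.
Step 2: Choose s = a^p b^p. Then s ∈ L (it has p a's followed by p b's) and |s| ≥ p.
Step 3: Consider any decomposition s = xyz with |xy| ≤ p and |y| > 0. Since |xy| ≤ p and the first p symbols of s are all a's, y = a^k for some k with 1 ≤ k ≤ p.
Step 4: Pumping up (i = 2): xy²z = a^(p+k) b^p, which has more a's than b's, so xy²z ∉ L.
This contradicts the pumping lemma, so L is not regular.

Final answer: Choose s = a^p b^p. Since |xy| ≤ p, y = a^k with k ≥ 1. Then xy²z = a^(p+k) b^p ∉ L.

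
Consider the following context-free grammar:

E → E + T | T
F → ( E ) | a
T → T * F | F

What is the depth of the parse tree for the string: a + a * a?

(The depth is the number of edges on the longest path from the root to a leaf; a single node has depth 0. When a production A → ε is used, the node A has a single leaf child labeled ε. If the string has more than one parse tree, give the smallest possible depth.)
The grammar is unambiguous; the parse tree of a + a * a is:
E → E + T at the root (depth 0).
  Left E (depth 1) → T (2) → F (3) → a (4).
  Right T (depth 1) → T * F; that T (2) → F (3) → a (4); F (2) → a (3).
The longest root-to-leaf paths have 4 edges.
Depth = 4.

Final answer: 4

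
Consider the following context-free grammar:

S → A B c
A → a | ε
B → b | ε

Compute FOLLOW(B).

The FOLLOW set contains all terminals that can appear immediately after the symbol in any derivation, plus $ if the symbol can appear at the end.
B occurs in S → A B c, immediately followed by the terminal c. So FOLLOW(B) = {c}.

Final answer: {c}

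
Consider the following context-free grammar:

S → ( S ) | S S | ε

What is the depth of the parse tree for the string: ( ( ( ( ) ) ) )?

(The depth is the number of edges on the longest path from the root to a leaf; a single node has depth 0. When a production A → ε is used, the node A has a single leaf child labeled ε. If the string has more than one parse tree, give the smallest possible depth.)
The string is 4 nested pairs. The shallowest parse tree applies S → ( S ) 4 times (one node per nested pair, each a child of the previous) and then S → ε in the middle.
S nodes at depths 0..4, ε leaf at depth 5; parentheses leaves are at depths 1..4.
(Using S → S S with an S → ε child anywhere only adds levels, so it cannot give a shallower tree.)
Depth = 5.

Final answer: 5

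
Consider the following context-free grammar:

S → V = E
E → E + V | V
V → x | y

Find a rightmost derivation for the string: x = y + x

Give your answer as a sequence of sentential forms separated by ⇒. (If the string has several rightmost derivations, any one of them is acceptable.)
Start with S.
Step 1: the rightmost non-terminal is S; apply S → V = E:  V = E
Step 2: the rightmost non-terminal is E; apply E → E + V:  V = E + V
Step 3: the rightmost non-terminal is V; apply V → x:  V = E + x
Step 4: the rightmost non-terminal is E; apply E → V:  V = V + x
Step 5: the rightmost non-terminal is V; apply V → y:  V = y + x
Step 6: the rightmost non-terminal is V; apply V → x:  x = y + x

Final answer: S ⇒ V = E ⇒ V = E + V ⇒ V = E + x ⇒ V = V + x ⇒ V = y + x ⇒ x = y + x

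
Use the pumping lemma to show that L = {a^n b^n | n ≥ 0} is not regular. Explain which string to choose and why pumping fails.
Language: L = {a^n b^n | n ≥ 0} (equal numbers of a's followed by b's)
Step 1: Assume for contradiction that L is regular, with pumping length p.
Step 2: Choose s = a^p b^p. Then s ∈ L (it has p a's followed by p b's) and |s| ≥ p.
Step 3: Consider any decomposition s = xyz with |xy| ≤ p and |y| > 0. Since |xy| ≤ p and the first p symbols of s are all a's, y = a^k for some k with 1 ≤ k ≤ p.
Step 4: Pumping up (i = 2): xy²z = a^(p+k) b^p, which has more a's than b's, so xy²z ∉ L.
This contradicts the pumping lemma, so L is not regular.

Final answer: Choose s = a^p b^p. Since |xy| ≤ p, y = a^k with k ≥ 1. Then xy²z = a^(p+k) b^p ∉ L.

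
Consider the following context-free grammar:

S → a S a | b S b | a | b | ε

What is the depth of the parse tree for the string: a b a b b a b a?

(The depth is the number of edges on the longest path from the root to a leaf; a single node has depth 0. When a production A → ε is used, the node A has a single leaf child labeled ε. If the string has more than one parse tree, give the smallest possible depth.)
The string has even length 8, so its (unique) parse tree peels off matching outer symbols: S → a S a, S → b S b, S → a S a, S → b S b, and finally S → ε for the empty middle.
The S nodes are at depths 0..4; the ε leaf under the innermost S is at depth 5 (terminal leaves are at depths 1..4).
Depth = 5.

Final answer: 5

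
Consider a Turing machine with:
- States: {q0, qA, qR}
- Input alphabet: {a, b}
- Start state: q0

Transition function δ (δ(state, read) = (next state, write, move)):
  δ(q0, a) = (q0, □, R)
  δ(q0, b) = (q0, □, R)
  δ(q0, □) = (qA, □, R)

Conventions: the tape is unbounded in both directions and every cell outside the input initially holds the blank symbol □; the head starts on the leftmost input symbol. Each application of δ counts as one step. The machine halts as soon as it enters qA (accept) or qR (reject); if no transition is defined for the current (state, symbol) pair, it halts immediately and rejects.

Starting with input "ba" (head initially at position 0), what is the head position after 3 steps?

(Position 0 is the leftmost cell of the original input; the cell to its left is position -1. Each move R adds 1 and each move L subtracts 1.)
Step 0: [q0]ba (head at position 0)
Step 1: δ(q0, b) = (q0, □, R)  ⊢  □[q0]a (head at position 1)
Step 2: δ(q0, a) = (q0, □, R)  ⊢  □□[q0]□ (head at position 2)
Step 3: δ(q0, □) = (qA, □, R)  ⊢  □□□[qA]□ (head at position 3)
Head position after 3 steps: 3

Final answer: Position 3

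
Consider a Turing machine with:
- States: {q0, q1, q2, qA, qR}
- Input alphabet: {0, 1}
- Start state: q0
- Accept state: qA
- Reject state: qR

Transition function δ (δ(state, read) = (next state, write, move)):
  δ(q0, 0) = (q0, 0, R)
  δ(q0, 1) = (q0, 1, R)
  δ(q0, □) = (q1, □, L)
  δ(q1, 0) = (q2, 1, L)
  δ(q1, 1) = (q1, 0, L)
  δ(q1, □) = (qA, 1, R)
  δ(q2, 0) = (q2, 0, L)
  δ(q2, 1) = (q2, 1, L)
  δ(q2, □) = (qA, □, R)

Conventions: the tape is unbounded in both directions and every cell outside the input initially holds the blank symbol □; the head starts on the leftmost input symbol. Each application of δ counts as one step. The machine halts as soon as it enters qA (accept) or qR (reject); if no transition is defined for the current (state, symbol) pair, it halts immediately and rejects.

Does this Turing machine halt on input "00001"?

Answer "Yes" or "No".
Step 0: [q0]00001 (head at position 0)
Step 1: δ(q0, 0) = (q0, 0, R)  ⊢  0[q0]0001 (head at position 1)
Step 2: δ(q0, 0) = (q0, 0, R)  ⊢  00[q0]001 (head at position 2)
Step 3: δ(q0, 0) = (q0, 0, R)  ⊢  000[q0]01 (head at position 3)
Step 4: δ(q0, 0) = (q0, 0, R)  ⊢  0000[q0]1 (head at position 4)
Step 5: δ(q0, 1) = (q0, 1, R)  ⊢  00001[q0]□ (head at position 5)
Step 6: δ(q0, □) = (q1, □, L)  ⊢  0000[q1]1□ (head at position 4)
Step 7: δ(q1, 1) = (q1, 0, L)  ⊢  000[q1]00□ (head at position 3)
Step 8: δ(q1, 0) = (q2, 1, L)  ⊢  00[q2]010□ (head at position 2)
Step 9: δ(q2, 0) = (q2, 0, L)  ⊢  0[q2]0010□ (head at position 1)
Step 10: δ(q2, 0) = (q2, 0, L)  ⊢  [q2]00010□ (head at position 0)
Step 11: δ(q2, 0) = (q2, 0, L)  ⊢  [q2]□00010□ (head at position -1)
Step 12: δ(q2, □) = (qA, □, R)  ⊢  □[qA]00010□ (head at position 0)
The machine is in qA, so it halts and accepts.
It halts after 12 steps.

Final answer: Yes - halts after 12 steps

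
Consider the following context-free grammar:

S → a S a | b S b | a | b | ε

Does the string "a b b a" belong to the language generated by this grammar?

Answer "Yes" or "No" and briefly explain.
A derivation exists: S ⇒ a S a ⇒ a b S b a ⇒ a b b a (using S → a S a, S → b S b, then S → ε).

Final answer: Yes - a valid derivation exists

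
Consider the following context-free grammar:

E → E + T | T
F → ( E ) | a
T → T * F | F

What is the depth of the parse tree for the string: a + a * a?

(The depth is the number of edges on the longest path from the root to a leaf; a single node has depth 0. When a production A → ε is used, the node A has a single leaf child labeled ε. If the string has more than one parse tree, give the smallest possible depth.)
The grammar is unambiguous; the parse tree of a + a * a is:
E → E + T at the root (depth 0).
  Left E (depth 1) → T (2) → F (3) → a (4).
  Right T (depth 1) → T * F; that T (2) → F (3) → a (4); F (2) → a (3).
The longest root-to-leaf paths have 4 edges.
Depth = 4.

Final answer: 4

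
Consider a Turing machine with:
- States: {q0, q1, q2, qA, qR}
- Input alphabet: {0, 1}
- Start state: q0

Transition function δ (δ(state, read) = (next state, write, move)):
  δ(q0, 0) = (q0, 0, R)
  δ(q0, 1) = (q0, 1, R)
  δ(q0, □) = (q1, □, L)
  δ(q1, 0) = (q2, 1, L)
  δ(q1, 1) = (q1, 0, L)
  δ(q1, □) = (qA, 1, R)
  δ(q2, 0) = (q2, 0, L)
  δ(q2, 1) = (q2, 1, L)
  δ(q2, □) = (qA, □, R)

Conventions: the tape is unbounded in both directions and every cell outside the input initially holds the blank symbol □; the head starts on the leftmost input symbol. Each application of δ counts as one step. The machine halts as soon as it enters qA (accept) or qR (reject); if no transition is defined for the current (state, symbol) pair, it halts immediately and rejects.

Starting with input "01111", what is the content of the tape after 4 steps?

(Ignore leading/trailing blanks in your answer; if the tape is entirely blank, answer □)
Step 0: [q0]01111 (head at position 0)
Step 1: δ(q0, 0) = (q0, 0, R)  ⊢  0[q0]1111 (head at position 1)
Step 2: δ(q0, 1) = (q0, 1, R)  ⊢  01[q0]111 (head at position 2)
Step 3: δ(q0, 1) = (q0, 1, R)  ⊢  011[q0]11 (head at position 3)
Step 4: δ(q0, 1) = (q0, 1, R)  ⊢  0111[q0]1 (head at position 4)
Tape after 4 steps (ignoring surrounding blanks): 01111

Final answer: Tape: 01111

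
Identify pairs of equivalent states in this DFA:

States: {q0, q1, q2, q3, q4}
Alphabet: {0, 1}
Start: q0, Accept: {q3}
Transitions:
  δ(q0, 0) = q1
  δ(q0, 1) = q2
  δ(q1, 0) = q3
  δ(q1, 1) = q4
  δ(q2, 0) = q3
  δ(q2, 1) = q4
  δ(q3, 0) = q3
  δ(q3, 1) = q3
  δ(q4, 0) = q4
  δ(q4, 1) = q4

Using the table-filling algorithm:
Round 0 – mark pairs where exactly one state is accepting: (q0,q3), (q1,q3), (q2,q3), (q3,q4)
Round 1 – newly marked: (q0,q1) [on 0: q1 vs q3, already marked]; (q0,q2) [on 0: q1 vs q3, already marked]; (q1,q4) [on 0: q3 vs q4, already marked]; (q2,q4) [on 0: q3 vs q4, already marked]
Round 2 – newly marked: (q0,q4) [on 0: q1 vs q4, already marked]
No further pairs can be marked.
(q1, q2) unmarked: δ(q1,0)=q3, δ(q2,0)=q3; δ(q1,1)=q4, δ(q2,1)=q4 → equivalent
Equivalent pairs: (q1, q2)

Final answer: Equivalent pairs: (q1, q2)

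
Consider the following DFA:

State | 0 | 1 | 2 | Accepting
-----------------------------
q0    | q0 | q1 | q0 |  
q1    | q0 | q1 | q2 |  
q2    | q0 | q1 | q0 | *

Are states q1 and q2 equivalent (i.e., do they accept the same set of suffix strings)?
Try the suffix ε (the empty string).
From q1: q1 — not accepting.
From q2: q2 — accepting.
The two states disagree on this suffix, so they are not equivalent.

Final answer: No. Distinguishing string: ε (the empty string) - accepted from q2 but not from q1.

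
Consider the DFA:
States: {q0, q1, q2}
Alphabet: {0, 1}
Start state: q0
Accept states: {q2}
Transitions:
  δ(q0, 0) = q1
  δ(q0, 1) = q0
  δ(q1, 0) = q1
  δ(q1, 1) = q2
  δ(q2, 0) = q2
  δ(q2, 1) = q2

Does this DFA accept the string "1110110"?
Processing string "1110110":
  q0 --1--> q0
  q0 --1--> q0
  q0 --1--> q0
  q0 --0--> q1
  q1 --1--> q2
  q2 --1--> q2
  q2 --0--> q2
Final state: q2
Accept states: {q2}
q2 is an accept state, so the string is accepted.

Final answer: Yes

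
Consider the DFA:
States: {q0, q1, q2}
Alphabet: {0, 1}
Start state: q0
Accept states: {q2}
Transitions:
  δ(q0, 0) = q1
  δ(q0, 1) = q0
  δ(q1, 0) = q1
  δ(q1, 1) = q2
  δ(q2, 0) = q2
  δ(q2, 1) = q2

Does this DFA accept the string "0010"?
Processing string "0010":
  q0 --0--> q1
  q1 --0--> q1
  q1 --1--> q2
  q2 --0--> q2
Final state: q2
Accept states: {q2}
q2 is an accept state, so the string is accepted.

Final answer: Yes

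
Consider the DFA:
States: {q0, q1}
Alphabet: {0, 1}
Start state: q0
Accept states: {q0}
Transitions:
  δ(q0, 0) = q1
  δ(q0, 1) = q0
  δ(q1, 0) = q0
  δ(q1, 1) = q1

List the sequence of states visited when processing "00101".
Starting at q0
Read '0': q0 -> q1
Read '0': q1 -> q0
Read '1': q0 -> q0
Read '0': q0 -> q1
Read '1': q1 -> q1

Final answer: q0 -> q1 -> q0 -> q0 -> q1 -> q1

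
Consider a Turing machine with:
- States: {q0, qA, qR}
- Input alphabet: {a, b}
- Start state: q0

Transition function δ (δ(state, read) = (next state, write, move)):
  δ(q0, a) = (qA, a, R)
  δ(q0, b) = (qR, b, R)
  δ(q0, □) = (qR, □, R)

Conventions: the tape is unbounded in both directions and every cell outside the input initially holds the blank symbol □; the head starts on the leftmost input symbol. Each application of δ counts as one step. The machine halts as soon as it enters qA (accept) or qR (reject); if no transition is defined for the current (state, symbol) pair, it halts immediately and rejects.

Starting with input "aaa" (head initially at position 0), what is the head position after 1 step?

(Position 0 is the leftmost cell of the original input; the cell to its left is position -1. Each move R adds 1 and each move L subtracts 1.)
Step 0: [q0]aaa (head at position 0)
Step 1: δ(q0, a) = (qA, a, R)  ⊢  a[qA]aa (head at position 1)
Head position after 1 step: 1

Final answer: Position 1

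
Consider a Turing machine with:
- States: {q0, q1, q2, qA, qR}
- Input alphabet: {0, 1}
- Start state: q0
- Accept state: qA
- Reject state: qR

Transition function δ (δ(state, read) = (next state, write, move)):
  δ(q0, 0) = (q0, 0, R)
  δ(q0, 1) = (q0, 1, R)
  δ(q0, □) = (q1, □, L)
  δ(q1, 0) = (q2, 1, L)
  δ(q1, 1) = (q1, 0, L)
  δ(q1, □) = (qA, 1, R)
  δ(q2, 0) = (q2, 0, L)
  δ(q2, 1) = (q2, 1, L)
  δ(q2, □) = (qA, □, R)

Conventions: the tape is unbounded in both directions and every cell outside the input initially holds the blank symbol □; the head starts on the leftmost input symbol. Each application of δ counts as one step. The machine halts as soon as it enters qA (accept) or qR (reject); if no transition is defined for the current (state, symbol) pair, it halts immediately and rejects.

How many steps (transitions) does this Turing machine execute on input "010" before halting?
Step 0: [q0]010 (head at position 0)
Step 1: δ(q0, 0) = (q0, 0, R)  ⊢  0[q0]10 (head at position 1)
Step 2: δ(q0, 1) = (q0, 1, R)  ⊢  01[q0]0 (head at position 2)
Step 3: δ(q0, 0) = (q0, 0, R)  ⊢  010[q0]□ (head at position 3)
Step 4: δ(q0, □) = (q1, □, L)  ⊢  01[q1]0□ (head at position 2)
Step 5: δ(q1, 0) = (q2, 1, L)  ⊢  0[q2]11□ (head at position 1)
Step 6: δ(q2, 1) = (q2, 1, L)  ⊢  [q2]011□ (head at position 0)
Step 7: δ(q2, 0) = (q2, 0, L)  ⊢  [q2]□011□ (head at position -1)
Step 8: δ(q2, □) = (qA, □, R)  ⊢  □[qA]011□ (head at position 0)
The machine is in qA, so it halts and accepts.
Number of transitions executed: 8.

Final answer: 8 steps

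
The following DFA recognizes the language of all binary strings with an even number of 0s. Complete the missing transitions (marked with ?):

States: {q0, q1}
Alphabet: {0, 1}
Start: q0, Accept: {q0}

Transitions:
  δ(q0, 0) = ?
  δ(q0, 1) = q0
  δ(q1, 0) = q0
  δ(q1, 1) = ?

What each state remembers (consistent with the given transitions and accept states):
  q0: an even number of 0s has been read so far
  q1: an odd number of 0s has been read so far
Filling in the missing entries:
  δ(q0, 0): in q0 (an even number of 0s has been read so far), after reading 0 we have: an odd number of 0s has been read so far → q1
  δ(q1, 1): in q1 (an odd number of 0s has been read so far), after reading 1 we have: an odd number of 0s has been read so far → q1

Final answer: δ(q0, 0) = q1; δ(q1, 1) = q1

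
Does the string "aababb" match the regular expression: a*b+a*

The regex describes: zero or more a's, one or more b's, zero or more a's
No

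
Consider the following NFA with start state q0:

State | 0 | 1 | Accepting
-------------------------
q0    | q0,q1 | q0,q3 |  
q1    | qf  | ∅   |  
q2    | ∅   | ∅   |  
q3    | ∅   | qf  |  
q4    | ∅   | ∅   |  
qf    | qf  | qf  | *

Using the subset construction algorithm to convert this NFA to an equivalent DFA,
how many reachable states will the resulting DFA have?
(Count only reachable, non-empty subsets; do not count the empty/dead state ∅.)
Start subset: {q0}
{q0}: on 0 → {q0, q1}, on 1 → {q0, q3}
{q0, q1}: on 0 → {q0, q1, qf}, on 1 → {q0, q3}
{q0, q3}: on 0 → {q0, q1}, on 1 → {q0, q3, qf}
{q0, q1, qf}: on 0 → {q0, q1, qf}, on 1 → {q0, q3, qf}
{q0, q3, qf}: on 0 → {q0, q1, qf}, on 1 → {q0, q3, qf}
Reachable non-empty subsets: {q0}, {q0, q1}, {q0, q3}, {q0, q1, qf}, {q0, q3, qf} — 5 in total.

Final answer: 5 states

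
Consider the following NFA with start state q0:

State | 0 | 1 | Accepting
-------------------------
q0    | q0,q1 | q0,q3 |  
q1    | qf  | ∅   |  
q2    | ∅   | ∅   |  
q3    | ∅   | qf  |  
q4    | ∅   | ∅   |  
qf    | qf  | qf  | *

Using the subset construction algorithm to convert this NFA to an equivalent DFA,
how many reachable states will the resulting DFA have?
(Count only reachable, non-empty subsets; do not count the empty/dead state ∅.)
Start subset: {q0}
{q0}: on 0 → {q0, q1}, on 1 → {q0, q3}
{q0, q1}: on 0 → {q0, q1, qf}, on 1 → {q0, q3}
{q0, q3}: on 0 → {q0, q1}, on 1 → {q0, q3, qf}
{q0, q1, qf}: on 0 → {q0, q1, qf}, on 1 → {q0, q3, qf}
{q0, q3, qf}: on 0 → {q0, q1, qf}, on 1 → {q0, q3, qf}
Reachable non-empty subsets: {q0}, {q0, q1}, {q0, q3}, {q0, q1, qf}, {q0, q3, qf} — 5 in total.

Final answer: 5 states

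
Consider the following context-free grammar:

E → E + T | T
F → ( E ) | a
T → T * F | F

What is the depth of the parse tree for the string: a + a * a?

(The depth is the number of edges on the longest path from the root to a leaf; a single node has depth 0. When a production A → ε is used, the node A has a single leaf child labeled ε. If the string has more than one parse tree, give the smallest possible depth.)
The grammar is unambiguous; the parse tree of a + a * a is:
E → E + T at the root (depth 0).
  Left E (depth 1) → T (2) → F (3) → a (4).
  Right T (depth 1) → T * F; that T (2) → F (3) → a (4); F (2) → a (3).
The longest root-to-leaf paths have 4 edges.
Depth = 4.

Final answer: 4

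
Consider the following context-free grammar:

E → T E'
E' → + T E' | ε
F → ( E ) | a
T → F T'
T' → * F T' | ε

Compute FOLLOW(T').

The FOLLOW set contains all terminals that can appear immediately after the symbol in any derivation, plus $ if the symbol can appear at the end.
Useful FIRST sets: FIRST(E') = {+, ε}, FIRST(T') = {*, ε} (both E' and T' are nullable).
FOLLOW(E): E is the start symbol → $; E appears in F → ( E ) followed by ')' → FOLLOW(E) = {), $}.
FOLLOW(E'): E' appears at the right end of E → T E' and of E' → + T E', so FOLLOW(E') ⊇ FOLLOW(E) (the second occurrence adds nothing new). FOLLOW(E') = {), $}.
FOLLOW(T): in E → T E' and E' → + T E', T is followed by E': add FIRST(E') minus ε = {+}; since E' is nullable, also add FOLLOW(E) and FOLLOW(E') = {), $}. FOLLOW(T) = {+, ), $}.
FOLLOW(T'): T' appears at the right end of T → F T' and of T' → * F T', so FOLLOW(T') = FOLLOW(T) = {+, ), $}.

Final answer: {$, ), +}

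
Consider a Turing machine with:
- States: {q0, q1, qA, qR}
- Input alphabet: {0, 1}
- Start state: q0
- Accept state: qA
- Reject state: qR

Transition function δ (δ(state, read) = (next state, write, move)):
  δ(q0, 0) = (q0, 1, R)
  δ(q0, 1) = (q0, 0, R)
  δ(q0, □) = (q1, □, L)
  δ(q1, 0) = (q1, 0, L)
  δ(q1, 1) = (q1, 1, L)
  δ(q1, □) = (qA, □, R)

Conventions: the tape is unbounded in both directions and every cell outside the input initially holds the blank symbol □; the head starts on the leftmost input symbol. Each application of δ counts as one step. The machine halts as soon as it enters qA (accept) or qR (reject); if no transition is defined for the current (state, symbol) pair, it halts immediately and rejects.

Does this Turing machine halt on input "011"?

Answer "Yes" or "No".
Step 0: [q0]011 (head at position 0)
Step 1: δ(q0, 0) = (q0, 1, R)  ⊢  1[q0]11 (head at position 1)
Step 2: δ(q0, 1) = (q0, 0, R)  ⊢  10[q0]1 (head at position 2)
Step 3: δ(q0, 1) = (q0, 0, R)  ⊢  100[q0]□ (head at position 3)
Step 4: δ(q0, □) = (q1, □, L)  ⊢  10[q1]0□ (head at position 2)
Step 5: δ(q1, 0) = (q1, 0, L)  ⊢  1[q1]00□ (head at position 1)
Step 6: δ(q1, 0) = (q1, 0, L)  ⊢  [q1]100□ (head at position 0)
Step 7: δ(q1, 1) = (q1, 1, L)  ⊢  [q1]□100□ (head at position -1)
Step 8: δ(q1, □) = (qA, □, R)  ⊢  □[qA]100□ (head at position 0)
The machine is in qA, so it halts and accepts.
It halts after 8 steps.

Final answer: Yes - halts after 8 steps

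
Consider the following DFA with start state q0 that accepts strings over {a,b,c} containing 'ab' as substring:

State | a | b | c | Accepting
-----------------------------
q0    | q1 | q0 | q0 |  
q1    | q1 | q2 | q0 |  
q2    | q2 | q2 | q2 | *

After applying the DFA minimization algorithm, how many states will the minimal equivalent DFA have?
All 3 states are reachable from q0, so none can be removed as unreachable.
Table-filling: first mark every (accepting, non-accepting) pair as distinguishable (accepting: {q2}; non-accepting: {q0, q1}).
Round 1: (q0, q1) on 'b' go to q0 and q2, already distinguishable → mark.
Every pair of states is distinguishable, so the DFA is already minimal.
Equivalence classes: {q0}, {q1}, {q2} → 3 states.

Final answer: 3 states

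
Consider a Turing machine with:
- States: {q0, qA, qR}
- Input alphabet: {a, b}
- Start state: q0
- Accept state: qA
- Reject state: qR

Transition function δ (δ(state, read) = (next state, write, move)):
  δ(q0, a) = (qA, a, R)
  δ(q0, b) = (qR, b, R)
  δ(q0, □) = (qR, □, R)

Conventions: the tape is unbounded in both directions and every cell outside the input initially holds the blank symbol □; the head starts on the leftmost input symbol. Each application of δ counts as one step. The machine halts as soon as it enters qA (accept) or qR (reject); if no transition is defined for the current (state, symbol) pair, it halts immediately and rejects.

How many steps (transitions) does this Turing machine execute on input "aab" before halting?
Step 0: [q0]aab (head at position 0)
Step 1: δ(q0, a) = (qA, a, R)  ⊢  a[qA]ab (head at position 1)
The machine is in qA, so it halts and accepts.
Number of transitions executed: 1.

Final answer: 1 steps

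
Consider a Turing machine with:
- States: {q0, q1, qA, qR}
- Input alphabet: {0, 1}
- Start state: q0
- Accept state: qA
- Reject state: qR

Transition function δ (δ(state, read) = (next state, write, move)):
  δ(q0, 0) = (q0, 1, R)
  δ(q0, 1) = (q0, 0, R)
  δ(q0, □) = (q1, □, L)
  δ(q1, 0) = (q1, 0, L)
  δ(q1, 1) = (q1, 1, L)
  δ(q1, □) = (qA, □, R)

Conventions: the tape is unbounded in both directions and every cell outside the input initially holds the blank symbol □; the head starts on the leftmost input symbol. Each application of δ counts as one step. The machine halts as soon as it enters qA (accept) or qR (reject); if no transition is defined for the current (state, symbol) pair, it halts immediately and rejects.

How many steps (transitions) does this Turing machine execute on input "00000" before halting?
Step 0: [q0]00000 (head at position 0)
Step 1: δ(q0, 0) = (q0, 1, R)  ⊢  1[q0]0000 (head at position 1)
Step 2: δ(q0, 0) = (q0, 1, R)  ⊢  11[q0]000 (head at position 2)
Step 3: δ(q0, 0) = (q0, 1, R)  ⊢  111[q0]00 (head at position 3)
Step 4: δ(q0, 0) = (q0, 1, R)  ⊢  1111[q0]0 (head at position 4)
Step 5: δ(q0, 0) = (q0, 1, R)  ⊢  11111[q0]□ (head at position 5)
Step 6: δ(q0, □) = (q1, □, L)  ⊢  1111[q1]1□ (head at position 4)
Step 7: δ(q1, 1) = (q1, 1, L)  ⊢  111[q1]11□ (head at position 3)
Step 8: δ(q1, 1) = (q1, 1, L)  ⊢  11[q1]111□ (head at position 2)
Step 9: δ(q1, 1) = (q1, 1, L)  ⊢  1[q1]1111□ (head at position 1)
Step 10: δ(q1, 1) = (q1, 1, L)  ⊢  [q1]11111□ (head at position 0)
Step 11: δ(q1, 1) = (q1, 1, L)  ⊢  [q1]□11111□ (head at position -1)
Step 12: δ(q1, □) = (qA, □, R)  ⊢  □[qA]11111□ (head at position 0)
The machine is in qA, so it halts and accepts.
Number of transitions executed: 12.

Final answer: 12 steps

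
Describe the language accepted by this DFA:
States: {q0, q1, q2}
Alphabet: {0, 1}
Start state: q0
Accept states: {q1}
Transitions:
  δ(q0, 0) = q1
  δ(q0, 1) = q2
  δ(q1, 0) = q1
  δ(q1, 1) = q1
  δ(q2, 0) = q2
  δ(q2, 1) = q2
Analyzing the DFA structure:
Start state: q0
Accept states: {q1}
Interpreting what each state remembers (checking against the transitions):
  q0: nothing has been read yet
  q1: the first symbol was 0
  q2: the first symbol was 1 (trap state)
  δ(q0, 0): in q0 (nothing has been read yet), after reading 0 we have: the first symbol was 0 → q1
  δ(q0, 1): in q0 (nothing has been read yet), after reading 1 we have: the first symbol was 1 (trap state) → q2
  δ(q1, 0): in q1 (the first symbol was 0), after reading 0 we have: the first symbol was 0 → q1
  δ(q1, 1): in q1 (the first symbol was 0), after reading 1 we have: the first symbol was 0 → q1
  δ(q2, 0): in q2 (the first symbol was 1 (trap state)), after reading 0 we have: the first symbol was 1 (trap state) → q2
  δ(q2, 1): in q2 (the first symbol was 1 (trap state)), after reading 1 we have: the first symbol was 1 (trap state) → q2
A string is accepted iff it ends in {q1}, i.e. the first symbol was 0.
Language: All binary strings starting with 0

Final answer: All binary strings starting with 0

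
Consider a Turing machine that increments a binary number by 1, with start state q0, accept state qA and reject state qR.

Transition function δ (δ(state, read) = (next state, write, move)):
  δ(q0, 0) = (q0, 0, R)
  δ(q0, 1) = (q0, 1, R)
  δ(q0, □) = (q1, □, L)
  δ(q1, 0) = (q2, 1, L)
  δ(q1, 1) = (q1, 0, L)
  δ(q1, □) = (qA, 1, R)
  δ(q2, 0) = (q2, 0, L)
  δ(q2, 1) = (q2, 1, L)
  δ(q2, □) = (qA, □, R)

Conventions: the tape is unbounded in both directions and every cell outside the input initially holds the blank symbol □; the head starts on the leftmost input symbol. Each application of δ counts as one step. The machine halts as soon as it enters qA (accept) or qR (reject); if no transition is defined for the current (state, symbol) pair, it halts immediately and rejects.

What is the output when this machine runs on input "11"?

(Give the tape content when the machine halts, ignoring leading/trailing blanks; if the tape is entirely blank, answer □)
Step 0: [q0]11 (head at position 0)
Step 1: δ(q0, 1) = (q0, 1, R)  ⊢  1[q0]1 (head at position 1)
Step 2: δ(q0, 1) = (q0, 1, R)  ⊢  11[q0]□ (head at position 2)
Step 3: δ(q0, □) = (q1, □, L)  ⊢  1[q1]1□ (head at position 1)
Step 4: δ(q1, 1) = (q1, 0, L)  ⊢  [q1]10□ (head at position 0)
Step 5: δ(q1, 1) = (q1, 0, L)  ⊢  [q1]□00□ (head at position -1)
Step 6: δ(q1, □) = (qA, 1, R)  ⊢  1[qA]00□ (head at position 0)
The machine is in qA, so it halts and accepts.
Tape content when halted (ignoring surrounding blanks): 100

Final answer: Output: 100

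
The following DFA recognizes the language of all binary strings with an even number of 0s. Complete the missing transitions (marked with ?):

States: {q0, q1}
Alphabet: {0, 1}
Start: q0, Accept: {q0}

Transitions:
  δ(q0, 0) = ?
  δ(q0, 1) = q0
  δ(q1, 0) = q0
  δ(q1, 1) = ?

What each state remembers (consistent with the given transitions and accept states):
  q0: an even number of 0s has been read so far
  q1: an odd number of 0s has been read so far
Filling in the missing entries:
  δ(q0, 0): in q0 (an even number of 0s has been read so far), after reading 0 we have: an odd number of 0s has been read so far → q1
  δ(q1, 1): in q1 (an odd number of 0s has been read so far), after reading 1 we have: an odd number of 0s has been read so far → q1

Final answer: δ(q0, 0) = q1; δ(q1, 1) = q1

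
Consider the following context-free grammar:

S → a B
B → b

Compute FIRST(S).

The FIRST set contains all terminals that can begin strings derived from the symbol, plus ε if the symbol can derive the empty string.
S has the single production S → a B, whose right-hand side begins with the terminal a. So FIRST(S) = {a}.

Final answer: {a}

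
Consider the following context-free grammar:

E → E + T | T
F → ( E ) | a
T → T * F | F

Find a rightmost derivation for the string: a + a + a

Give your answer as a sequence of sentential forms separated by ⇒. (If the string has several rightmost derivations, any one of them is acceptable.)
Start with E.
Step 1: the rightmost non-terminal is E; apply E → E + T:  E + T
Step 2: the rightmost non-terminal is T; apply T → F:  E + F
Step 3: the rightmost non-terminal is F; apply F → a:  E + a
Step 4: the rightmost non-terminal is E; apply E → E + T:  E + T + a
Step 5: the rightmost non-terminal is T; apply T → F:  E + F + a
Step 6: the rightmost non-terminal is F; apply F → a:  E + a + a
Step 7: the rightmost non-terminal is E; apply E → T:  T + a + a
Step 8: the rightmost non-terminal is T; apply T → F:  F + a + a
Step 9: the rightmost non-terminal is F; apply F → a:  a + a + a

Final answer: E ⇒ E + T ⇒ E + F ⇒ E + a ⇒ E + T + a ⇒ E + F + a ⇒ E + a + a ⇒ T + a + a ⇒ F + a + a ⇒ a + a + a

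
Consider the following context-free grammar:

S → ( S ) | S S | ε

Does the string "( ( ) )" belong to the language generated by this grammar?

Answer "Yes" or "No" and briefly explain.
A derivation exists: S ⇒ ( S ) ⇒ ( ( S ) ) ⇒ ( ( ) ) (using S → ( S ) twice, then S → ε).

Final answer: Yes - a valid derivation exists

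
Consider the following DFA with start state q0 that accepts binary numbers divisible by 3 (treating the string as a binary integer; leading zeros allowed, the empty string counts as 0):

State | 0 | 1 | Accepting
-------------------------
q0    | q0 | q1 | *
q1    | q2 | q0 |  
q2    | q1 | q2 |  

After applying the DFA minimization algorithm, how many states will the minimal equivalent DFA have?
All 3 states are reachable from q0, so none can be removed as unreachable.
Table-filling: first mark every (accepting, non-accepting) pair as distinguishable (accepting: {q0}; non-accepting: {q1, q2}).
Round 1: (q1, q2) on '1' go to q0 and q2, already distinguishable → mark.
Every pair of states is distinguishable, so the DFA is already minimal.
Equivalence classes: {q0}, {q1}, {q2} → 3 states.

Final answer: 3 states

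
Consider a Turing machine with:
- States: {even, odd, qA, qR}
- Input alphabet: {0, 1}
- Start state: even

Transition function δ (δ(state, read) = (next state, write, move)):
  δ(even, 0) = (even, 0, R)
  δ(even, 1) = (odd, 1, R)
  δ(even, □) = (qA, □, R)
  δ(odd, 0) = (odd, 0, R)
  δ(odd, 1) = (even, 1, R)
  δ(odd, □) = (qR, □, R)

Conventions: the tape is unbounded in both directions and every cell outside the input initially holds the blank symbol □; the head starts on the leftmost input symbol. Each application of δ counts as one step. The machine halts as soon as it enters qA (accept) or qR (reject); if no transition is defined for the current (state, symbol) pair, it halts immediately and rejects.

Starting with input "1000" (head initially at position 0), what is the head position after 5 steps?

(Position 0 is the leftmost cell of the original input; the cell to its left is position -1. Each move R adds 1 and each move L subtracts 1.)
Step 0: [even]1000 (head at position 0)
Step 1: δ(even, 1) = (odd, 1, R)  ⊢  1[odd]000 (head at position 1)
Step 2: δ(odd, 0) = (odd, 0, R)  ⊢  10[odd]00 (head at position 2)
Step 3: δ(odd, 0) = (odd, 0, R)  ⊢  100[odd]0 (head at position 3)
Step 4: δ(odd, 0) = (odd, 0, R)  ⊢  1000[odd]□ (head at position 4)
Step 5: δ(odd, □) = (qR, □, R)  ⊢  1000□[qR]□ (head at position 5)
Head position after 5 steps: 5

Final answer: Position 5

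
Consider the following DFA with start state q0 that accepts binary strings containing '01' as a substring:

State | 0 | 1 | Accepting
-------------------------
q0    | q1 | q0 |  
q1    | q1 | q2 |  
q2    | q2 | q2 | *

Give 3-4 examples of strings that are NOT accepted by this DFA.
Any strings that end in a non-accepting state work; for example:
"1": q0 → q0; q0 is not accepting → rejected
"00": q0 → q1 → q1; q1 is not accepting → rejected
"110": q0 → q0 → q0 → q1; q1 is not accepting → rejected
"1111": q0 → q0 → q0 → q0 → q0; q0 is not accepting → rejected

Final answer: "1", "00", "110", "1111"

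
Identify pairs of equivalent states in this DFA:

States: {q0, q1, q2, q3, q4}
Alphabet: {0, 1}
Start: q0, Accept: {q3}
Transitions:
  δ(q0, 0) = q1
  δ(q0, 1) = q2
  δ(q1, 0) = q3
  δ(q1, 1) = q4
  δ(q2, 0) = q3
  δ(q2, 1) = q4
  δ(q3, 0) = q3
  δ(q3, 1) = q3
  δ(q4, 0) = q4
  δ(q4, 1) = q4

Using the table-filling algorithm:
Round 0 – mark pairs where exactly one state is accepting: (q0,q3), (q1,q3), (q2,q3), (q3,q4)
Round 1 – newly marked: (q0,q1) [on 0: q1 vs q3, already marked]; (q0,q2) [on 0: q1 vs q3, already marked]; (q1,q4) [on 0: q3 vs q4, already marked]; (q2,q4) [on 0: q3 vs q4, already marked]
Round 2 – newly marked: (q0,q4) [on 0: q1 vs q4, already marked]
No further pairs can be marked.
(q1, q2) unmarked: δ(q1,0)=q3, δ(q2,0)=q3; δ(q1,1)=q4, δ(q2,1)=q4 → equivalent
Equivalent pairs: (q1, q2)

Final answer: Equivalent pairs: (q1, q2)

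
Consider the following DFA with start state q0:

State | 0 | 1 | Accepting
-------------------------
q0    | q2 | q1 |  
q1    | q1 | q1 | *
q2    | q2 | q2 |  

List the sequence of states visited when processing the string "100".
q0 → q1 → q1 → q1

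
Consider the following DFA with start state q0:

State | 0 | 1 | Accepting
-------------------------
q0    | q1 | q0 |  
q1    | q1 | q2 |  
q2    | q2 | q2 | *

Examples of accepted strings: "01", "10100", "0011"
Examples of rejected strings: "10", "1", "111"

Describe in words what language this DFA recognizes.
binary strings containing '01' as a substring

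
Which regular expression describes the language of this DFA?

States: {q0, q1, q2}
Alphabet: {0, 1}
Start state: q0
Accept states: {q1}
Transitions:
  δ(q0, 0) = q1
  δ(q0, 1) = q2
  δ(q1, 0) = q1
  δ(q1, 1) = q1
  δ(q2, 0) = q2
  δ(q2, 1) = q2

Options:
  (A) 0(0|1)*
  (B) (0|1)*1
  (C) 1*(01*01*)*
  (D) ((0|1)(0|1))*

Testing sample strings against the DFA:
  '1000' -> rejected
  '0001' -> accepted
  '00101' -> accepted
  '1110' -> rejected
Checking each option for a counterexample:
  (A) 0(0|1)*: agrees with the DFA on all strings of length ≤ 4
  (B) (0|1)*1: '0' is accepted by the DFA but does not match the regex → eliminated
  (C) 1*(01*01*)*: ε is rejected by the DFA but matches the regex → eliminated
  (D) ((0|1)(0|1))*: ε is rejected by the DFA but matches the regex → eliminated
Only (A) 0(0|1)* is consistent with the DFA.

Final answer: (A) 0(0|1)*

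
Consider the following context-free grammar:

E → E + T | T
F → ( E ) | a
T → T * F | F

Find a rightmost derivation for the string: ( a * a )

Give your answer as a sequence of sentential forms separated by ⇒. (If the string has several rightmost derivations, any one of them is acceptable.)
Start with E.
Step 1: the rightmost non-terminal is E; apply E → T:  T
Step 2: the rightmost non-terminal is T; apply T → F:  F
Step 3: the rightmost non-terminal is F; apply F → ( E ):  ( E )
Step 4: the rightmost non-terminal is E; apply E → T:  ( T )
Step 5: the rightmost non-terminal is T; apply T → T * F:  ( T * F )
Step 6: the rightmost non-terminal is F; apply F → a:  ( T * a )
Step 7: the rightmost non-terminal is T; apply T → F:  ( F * a )
Step 8: the rightmost non-terminal is F; apply F → a:  ( a * a )

Final answer: E ⇒ T ⇒ F ⇒ ( E ) ⇒ ( T ) ⇒ ( T * F ) ⇒ ( T * a ) ⇒ ( F * a ) ⇒ ( a * a )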